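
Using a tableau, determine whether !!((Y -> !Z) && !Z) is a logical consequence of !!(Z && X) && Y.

Initial set: {(!!(Z && X) && Y); !!!((Y -> !Z) && !Z)}.
(!!(Z && X) && Y): α-rule — add !!(Z && X), Y.
!!!((Y -> !Z) && !Z): drop double negation, giving !((Y -> !Z) && !Z).
!!(Z && X): drop double negation, giving (Z && X).
(Z && X): α-rule — add Z, X.
!((Y -> !Z) && !Z): β-rule — branch into !(Y -> !Z)  //  !!Z.
  branch 1 (add !(Y -> !Z)):
    !(Y -> !Z): α-rule — add Y, !!Z.
    ○ open, literals {X=1, Y=1, Z=1}.
  branch 2 (add !!Z):
    ○ open, literals {X=1, Y=1, Z=1}.
0 branches closed, 2 open.
An open branch gives a countermodel: X=1, Y=1, Z=1 (unmentioned atoms arbitrary); the premises hold there but the conclusion fails.

No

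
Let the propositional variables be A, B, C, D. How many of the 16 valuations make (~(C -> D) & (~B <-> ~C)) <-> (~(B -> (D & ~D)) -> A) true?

4

Initial set: {((~(C -> D) & (~B <-> ~C)) <-> (~(B -> (D & ~D)) -> A))}.
((~(C -> D) & (~B <-> ~C)) <-> (~(B -> (D & ~D)) -> A)): β-rule — branch into (~(C -> D) & (~B <-> ~C)), (~(B -> (D & ~D)) -> A)  //  ~(~(C -> D) & (~B <-> ~C)), ~(~(B -> (D & ~D)) -> A).
  branch 1 (add (~(C -> D) & (~B <-> ~C)), (~(B -> (D & ~D)) -> A)):
    (~(C -> D) & (~B <-> ~C)): α-rule — add ~(C -> D), (~B <-> ~C).
    ~(C -> D): α-rule — add C, ~D.
    (~(B -> (D & ~D)) -> A): β-rule — branch into ~~(B -> (D & ~D))  //  A.
      branch 1.1 (add ~~(B -> (D & ~D))):
        (~B <-> ~C): β-rule — branch into ~B, ~C  //  ~~B, ~~C.
          branch 1.1.1 (add ~B, ~C):
            × closes — contains both C and ~C.
          branch 1.1.2 (add ~~B, ~~C):
            ~~(B -> (D & ~D)): β-rule — branch into ~B  //  (D & ~D).
              branch 1.1.2.1 (add ~B):
                × closes — contains both B and ~B.
              branch 1.1.2.2 (add (D & ~D)):
                (D & ~D): α-rule — add D, ~D.
                × closes — contains both D and ~D.
      branch 1.2 (add A):
        (~B <-> ~C): β-rule — branch into ~B, ~C  //  ~~B, ~~C.
          branch 1.2.1 (add ~B, ~C):
            × closes — contains both C and ~C.
          branch 1.2.2 (add ~~B, ~~C):
            ○ open, literals {A=1, B=1, C=1, D=0}.
  branch 2 (add ~(~(C -> D) & (~B <-> ~C)), ~(~(B -> (D & ~D)) -> A)):
    ~(~(B -> (D & ~D)) -> A): α-rule — add ~(B -> (D & ~D)), ~A.
    ~(B -> (D & ~D)): α-rule — add B, ~(D & ~D).
    ~(~(C -> D) & (~B <-> ~C)): β-rule — branch into ~~(C -> D)  //  ~(~B <-> ~C).
      branch 2.1 (add ~~(C -> D)):
        ~(D & ~D): β-rule — branch into ~D  //  ~~D.
          branch 2.1.1 (add ~D):
            ~~(C -> D): β-rule — branch into ~C  //  D.
              branch 2.1.1.1 (add ~C):
                ○ open, literals {A=0, B=1, C=0, D=0}.
              branch 2.1.1.2 (add D):
                × closes — contains both D and ~D.
          branch 2.1.2 (add ~~D):
            ~~(C -> D): β-rule — branch into ~C  //  D.
              branch 2.1.2.1 (add ~C):
                ○ open, literals {A=0, B=1, C=0, D=1}.
              branch 2.1.2.2 (add D):
                ○ open, literals {A=0, B=1, D=1}.
      branch 2.2 (add ~(~B <-> ~C)):
        ~(D & ~D): β-rule — branch into ~D  //  ~~D.
          branch 2.2.1 (add ~D):
            ~(~B <-> ~C): β-rule — branch into ~B, ~~C  //  ~~B, ~C.
              branch 2.2.1.1 (add ~B, ~~C):
                × closes — contains both B and ~B.
              branch 2.2.1.2 (add ~~B, ~C):
                ○ open, literals {A=0, B=1, C=0, D=0}.
          branch 2.2.2 (add ~~D):
            ~(~B <-> ~C): β-rule — branch into ~B, ~~C  //  ~~B, ~C.
              branch 2.2.2.1 (add ~B, ~~C):
                × closes — contains both B and ~B.
              branch 2.2.2.2 (add ~~B, ~C):
                ○ open, literals {A=0, B=1, C=0, D=1}.
7 branches closed, 6 open.
Each open branch fixes some atoms; the unmentioned ones are free. Counting distinct full assignments: branch {A=1, B=1, C=1, D=0} (none free) contributes 1 new; branch {A=0, B=1, C=0, D=0} (none free) contributes 1 new; branch {A=0, B=1, C=0, D=1} (none free) contributes 1 new; branch {A=0, B=1, D=1} (C) contributes 1 new; branch {A=0, B=1, C=0, D=0} (none free) contributes 0 new; branch {A=0, B=1, C=0, D=1} (none free) contributes 0 new. Total: 4.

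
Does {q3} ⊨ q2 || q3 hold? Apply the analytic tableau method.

Initial set: {q3; !(q2 || q3)}.
!(q2 || q3): α-rule — add !q2, !q3.
× closes — contains both q3 and !q3.
All 1 branch closes.
Every branch closed, so the premises entail the conclusion.

Yes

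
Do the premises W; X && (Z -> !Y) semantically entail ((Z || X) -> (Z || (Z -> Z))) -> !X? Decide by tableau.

Initial set: {W; (X && (Z -> !Y)); !(((Z || X) -> (Z || (Z -> Z))) -> !X)}.
(X && (Z -> !Y)): α-rule — add X, (Z -> !Y).
!(((Z || X) -> (Z || (Z -> Z))) -> !X): α-rule — add ((Z || X) -> (Z || (Z -> Z))), !!X.
(Z -> !Y): β-rule — branch into !Z  //  !Y.
  branch 1 (add !Z):
    ((Z || X) -> (Z || (Z -> Z))): β-rule — branch into !(Z || X)  //  (Z || (Z -> Z)).
      branch 1.1 (add !(Z || X)):
        !(Z || X): α-rule — add !Z, !X.
        × closes — contains both X and !X.
      branch 1.2 (add (Z || (Z -> Z))):
        (Z || (Z -> Z)): β-rule — branch into Z  //  (Z -> Z).
          branch 1.2.1 (add Z):
            × closes — contains both Z and !Z.
          branch 1.2.2 (add (Z -> Z)):
            (Z -> Z): β-rule — branch into !Z  //  Z.
              branch 1.2.2.1 (add !Z):
                ○ open, literals {W=1, X=1, Z=0}.
              branch 1.2.2.2 (add Z):
                × closes — contains both Z and !Z.
  branch 2 (add !Y):
    ((Z || X) -> (Z || (Z -> Z))): β-rule — branch into !(Z || X)  //  (Z || (Z -> Z)).
      branch 2.1 (add !(Z || X)):
        !(Z || X): α-rule — add !Z, !X.
        × closes — contains both X and !X.
      branch 2.2 (add (Z || (Z -> Z))):
        (Z || (Z -> Z)): β-rule — branch into Z  //  (Z -> Z).
          branch 2.2.1 (add Z):
            ○ open, literals {W=1, X=1, Y=0, Z=1}.
          branch 2.2.2 (add (Z -> Z)):
            (Z -> Z): β-rule — branch into !Z  //  Z.
              branch 2.2.2.1 (add !Z):
                ○ open, literals {W=1, X=1, Y=0, Z=0}.
              branch 2.2.2.2 (add Z):
                ○ open, literals {W=1, X=1, Y=0, Z=1}.
4 branches closed, 4 open.
An open branch gives a countermodel: W=1, X=1, Z=0 (unmentioned atoms arbitrary); the premises hold there but the conclusion fails.

No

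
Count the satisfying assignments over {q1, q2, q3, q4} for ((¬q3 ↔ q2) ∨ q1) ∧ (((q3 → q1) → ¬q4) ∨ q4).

Initial set: {(((¬q3 ↔ q2) ∨ q1) ∧ (((q3 → q1) → ¬q4) ∨ q4))}.
(((¬q3 ↔ q2) ∨ q1) ∧ (((q3 → q1) → ¬q4) ∨ q4)): α-rule — add ((¬q3 ↔ q2) ∨ q1), (((q3 → q1) → ¬q4) ∨ q4).
((¬q3 ↔ q2) ∨ q1): β-rule — branch into (¬q3 ↔ q2)  //  q1.
  branch 1 (add (¬q3 ↔ q2)):
    (((q3 → q1) → ¬q4) ∨ q4): β-rule — branch into ((q3 → q1) → ¬q4)  //  q4.
      branch 1.1 (add ((q3 → q1) → ¬q4)):
        (¬q3 ↔ q2): β-rule — branch into ¬q3, q2  //  ¬¬q3, ¬q2.
          branch 1.1.1 (add ¬q3, q2):
            ((q3 → q1) → ¬q4): β-rule — branch into ¬(q3 → q1)  //  ¬q4.
              branch 1.1.1.1 (add ¬(q3 → q1)):
                ¬(q3 → q1): α-rule — add q3, ¬q1.
                × closes — contains both q3 and ¬q3.
              branch 1.1.1.2 (add ¬q4):
                ○ open, literals {q2=T, q3=F, q4=F}.
          branch 1.1.2 (add ¬¬q3, ¬q2):
            ((q3 → q1) → ¬q4): β-rule — branch into ¬(q3 → q1)  //  ¬q4.
              branch 1.1.2.1 (add ¬(q3 → q1)):
                ¬(q3 → q1): α-rule — add q3, ¬q1.
                ○ open, literals {q1=F, q2=F, q3=T}.
              branch 1.1.2.2 (add ¬q4):
                ○ open, literals {q2=F, q3=T, q4=F}.
      branch 1.2 (add q4):
        (¬q3 ↔ q2): β-rule — branch into ¬q3, q2  //  ¬¬q3, ¬q2.
          branch 1.2.1 (add ¬q3, q2):
            ○ open, literals {q2=T, q3=F, q4=T}.
          branch 1.2.2 (add ¬¬q3, ¬q2):
            ○ open, literals {q2=F, q3=T, q4=T}.
  branch 2 (add q1):
    (((q3 → q1) → ¬q4) ∨ q4): β-rule — branch into ((q3 → q1) → ¬q4)  //  q4.
      branch 2.1 (add ((q3 → q1) → ¬q4)):
        ((q3 → q1) → ¬q4): β-rule — branch into ¬(q3 → q1)  //  ¬q4.
          branch 2.1.1 (add ¬(q3 → q1)):
            ¬(q3 → q1): α-rule — add q3, ¬q1.
            × closes — contains both q1 and ¬q1.
          branch 2.1.2 (add ¬q4):
            ○ open, literals {q1=T, q4=F}.
      branch 2.2 (add q4):
        ○ open, literals {q1=T, q4=T}.
2 branches closed, 7 open.
Each open branch fixes some atoms; the unmentioned ones are free. Counting distinct full assignments: branch {q2=T, q3=F, q4=F} (q1) contributes 2 new; branch {q1=F, q2=F, q3=T} (q4) contributes 2 new; branch {q2=F, q3=T, q4=F} (q1) contributes 1 new; branch {q2=T, q3=F, q4=T} (q1) contributes 2 new; branch {q2=F, q3=T, q4=T} (q1) contributes 1 new; branch {q1=T, q4=F} (q2, q3) contributes 2 new; branch {q1=T, q4=T} (q2, q3) contributes 2 new. Total: 12.

12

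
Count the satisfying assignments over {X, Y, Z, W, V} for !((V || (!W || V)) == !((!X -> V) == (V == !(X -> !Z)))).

Initial set: {!((V || (!W || V)) == !((!X -> V) == (V == !(X -> !Z))))}.
!((V || (!W || V)) == !((!X -> V) == (V == !(X -> !Z)))): β-rule — branch into (V || (!W || V)), !!((!X -> V) == (V == !(X -> !Z)))  //  !(V || (!W || V)), !((!X -> V) == (V == !(X -> !Z))).
  branch 1 (add (V || (!W || V)), !!((!X -> V) == (V == !(X -> !Z)))):
    (V || (!W || V)): β-rule — branch into V  //  (!W || V).
      branch 1.1 (add V):
        !!((!X -> V) == (V == !(X -> !Z))): β-rule — branch into (!X -> V), (V == !(X -> !Z))  //  !(!X -> V), !(V == !(X -> !Z)).
          branch 1.1.1 (add (!X -> V), (V == !(X -> !Z))):
            (!X -> V): β-rule — branch into !!X  //  V.
              branch 1.1.1.1 (add !!X):
                (V == !(X -> !Z)): β-rule — branch into V, !(X -> !Z)  //  !V, !!(X -> !Z).
                  branch 1.1.1.1.1 (add V, !(X -> !Z)):
                    !(X -> !Z): α-rule — add X, !!Z.
                    ○ open, literals {V=true, X=true, Z=true}.
                  branch 1.1.1.1.2 (add !V, !!(X -> !Z)):
                    × closes — contains both V and !V.
              branch 1.1.1.2 (add V):
                (V == !(X -> !Z)): β-rule — branch into V, !(X -> !Z)  //  !V, !!(X -> !Z).
                  branch 1.1.1.2.1 (add V, !(X -> !Z)):
                    !(X -> !Z): α-rule — add X, !!Z.
                    ○ open, literals {V=true, X=true, Z=true}.
                  branch 1.1.1.2.2 (add !V, !!(X -> !Z)):
                    × closes — contains both V and !V.
          branch 1.1.2 (add !(!X -> V), !(V == !(X -> !Z))):
            !(!X -> V): α-rule — add !X, !V.
            × closes — contains both V and !V.
      branch 1.2 (add (!W || V)):
        !!((!X -> V) == (V == !(X -> !Z))): β-rule — branch into (!X -> V), (V == !(X -> !Z))  //  !(!X -> V), !(V == !(X -> !Z)).
          branch 1.2.1 (add (!X -> V), (V == !(X -> !Z))):
            (!W || V): β-rule — branch into !W  //  V.
              branch 1.2.1.1 (add !W):
                (!X -> V): β-rule — branch into !!X  //  V.
                  branch 1.2.1.1.1 (add !!X):
                    (V == !(X -> !Z)): β-rule — branch into V, !(X -> !Z)  //  !V, !!(X -> !Z).
                      branch 1.2.1.1.1.1 (add V, !(X -> !Z)):
                        !(X -> !Z): α-rule — add X, !!Z.
                        ○ open, literals {V=true, W=false, X=true, Z=true}.
                      branch 1.2.1.1.1.2 (add !V, !!(X -> !Z)):
                        !!(X -> !Z): β-rule — branch into !X  //  !Z.
                          branch 1.2.1.1.1.2.1 (add !X):
                            × closes — contains both X and !X.
                          branch 1.2.1.1.1.2.2 (add !Z):
                            ○ open, literals {V=false, W=false, X=true, Z=false}.
                  branch 1.2.1.1.2 (add V):
                    (V == !(X -> !Z)): β-rule — branch into V, !(X -> !Z)  //  !V, !!(X -> !Z).
                      branch 1.2.1.1.2.1 (add V, !(X -> !Z)):
                        !(X -> !Z): α-rule — add X, !!Z.
                        ○ open, literals {V=true, W=false, X=true, Z=true}.
                      branch 1.2.1.1.2.2 (add !V, !!(X -> !Z)):
                        × closes — contains both V and !V.
              branch 1.2.1.2 (add V):
                (!X -> V): β-rule — branch into !!X  //  V.
                  branch 1.2.1.2.1 (add !!X):
                    (V == !(X -> !Z)): β-rule — branch into V, !(X -> !Z)  //  !V, !!(X -> !Z).
                      branch 1.2.1.2.1.1 (add V, !(X -> !Z)):
                        !(X -> !Z): α-rule — add X, !!Z.
                        ○ open, literals {V=true, X=true, Z=true}.
                      branch 1.2.1.2.1.2 (add !V, !!(X -> !Z)):
                        × closes — contains both V and !V.
                  branch 1.2.1.2.2 (add V):
                    (V == !(X -> !Z)): β-rule — branch into V, !(X -> !Z)  //  !V, !!(X -> !Z).
                      branch 1.2.1.2.2.1 (add V, !(X -> !Z)):
                        !(X -> !Z): α-rule — add X, !!Z.
                        ○ open, literals {V=true, X=true, Z=true}.
                      branch 1.2.1.2.2.2 (add !V, !!(X -> !Z)):
                        × closes — contains both V and !V.
          branch 1.2.2 (add !(!X -> V), !(V == !(X -> !Z))):
            !(!X -> V): α-rule — add !X, !V.
            (!W || V): β-rule — branch into !W  //  V.
              branch 1.2.2.1 (add !W):
                !(V == !(X -> !Z)): β-rule — branch into V, !!(X -> !Z)  //  !V, !(X -> !Z).
                  branch 1.2.2.1.1 (add V, !!(X -> !Z)):
                    × closes — contains both V and !V.
                  branch 1.2.2.1.2 (add !V, !(X -> !Z)):
                    !(X -> !Z): α-rule — add X, !!Z.
                    × closes — contains both X and !X.
              branch 1.2.2.2 (add V):
                × closes — contains both V and !V.
  branch 2 (add !(V || (!W || V)), !((!X -> V) == (V == !(X -> !Z)))):
    !(V || (!W || V)): α-rule — add !V, !(!W || V).
    !(!W || V): α-rule — add !!W, !V.
    !((!X -> V) == (V == !(X -> !Z))): β-rule — branch into (!X -> V), !(V == !(X -> !Z))  //  !(!X -> V), (V == !(X -> !Z)).
      branch 2.1 (add (!X -> V), !(V == !(X -> !Z))):
        (!X -> V): β-rule — branch into !!X  //  V.
          branch 2.1.1 (add !!X):
            !(V == !(X -> !Z)): β-rule — branch into V, !!(X -> !Z)  //  !V, !(X -> !Z).
              branch 2.1.1.1 (add V, !!(X -> !Z)):
                × closes — contains both V and !V.
              branch 2.1.1.2 (add !V, !(X -> !Z)):
                !(X -> !Z): α-rule — add X, !!Z.
                ○ open, literals {V=false, W=true, X=true, Z=true}.
          branch 2.1.2 (add V):
            × closes — contains both V and !V.
      branch 2.2 (add !(!X -> V), (V == !(X -> !Z))):
        !(!X -> V): α-rule — add !X, !V.
        (V == !(X -> !Z)): β-rule — branch into V, !(X -> !Z)  //  !V, !!(X -> !Z).
          branch 2.2.1 (add V, !(X -> !Z)):
            × closes — contains both V and !V.
          branch 2.2.2 (add !V, !!(X -> !Z)):
            !!(X -> !Z): β-rule — branch into !X  //  !Z.
              branch 2.2.2.1 (add !X):
                ○ open, literals {V=false, W=true, X=false}.
              branch 2.2.2.2 (add !Z):
                ○ open, literals {V=false, W=true, X=false, Z=false}.
13 branches closed, 10 open.
Each open branch fixes some atoms; the unmentioned ones are free. Counting distinct full assignments: branch {V=true, X=true, Z=true} (Y, W) contributes 4 new; branch {V=true, X=true, Z=true} (Y, W) contributes 0 new; branch {V=true, W=false, X=true, Z=true} (Y) contributes 0 new; branch {V=false, W=false, X=true, Z=false} (Y) contributes 2 new; branch {V=true, W=false, X=true, Z=true} (Y) contributes 0 new; branch {V=true, X=true, Z=true} (Y, W) contributes 0 new; branch {V=true, X=true, Z=true} (Y, W) contributes 0 new; branch {V=false, W=true, X=true, Z=true} (Y) contributes 2 new; branch {V=false, W=true, X=false} (Y, Z) contributes 4 new; branch {V=false, W=true, X=false, Z=false} (Y) contributes 0 new. Total: 12.

12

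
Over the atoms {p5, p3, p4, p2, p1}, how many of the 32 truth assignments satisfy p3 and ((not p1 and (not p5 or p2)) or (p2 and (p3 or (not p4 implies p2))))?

10

Initial set: {T (p3 and ((not p1 and (not p5 or p2)) or (p2 and (p3 or (not p4 implies p2)))))}.
T (p3 and ((not p1 and (not p5 or p2)) or (p2 and (p3 or (not p4 implies p2))))): α-rule — add T p3, T ((not p1 and (not p5 or p2)) or (p2 and (p3 or (not p4 implies p2)))).
T ((not p1 and (not p5 or p2)) or (p2 and (p3 or (not p4 implies p2)))): β-rule — branch into T (not p1 and (not p5 or p2))  //  T (p2 and (p3 or (not p4 implies p2))).
  branch 1 (add T (not p1 and (not p5 or p2))):
    T (not p1 and (not p5 or p2)): α-rule — add T not p1, T (not p5 or p2).
    T (not p5 or p2): β-rule — branch into T not p5  //  T p2.
      branch 1.1 (add T not p5):
        ○ open, literals {p1=F, p3=T, p5=F}.
      branch 1.2 (add T p2):
        ○ open, literals {p1=F, p2=T, p3=T}.
  branch 2 (add T (p2 and (p3 or (not p4 implies p2)))):
    T (p2 and (p3 or (not p4 implies p2))): α-rule — add T p2, T (p3 or (not p4 implies p2)).
    T (p3 or (not p4 implies p2)): β-rule — branch into T p3  //  T (not p4 implies p2).
      branch 2.1 (add T p3):
        ○ open, literals {p2=T, p3=T}.
      branch 2.2 (add T (not p4 implies p2)):
        T (not p4 implies p2): β-rule — branch into F not p4  //  T p2.
          branch 2.2.1 (add F not p4):
            ○ open, literals {p2=T, p3=T, p4=T}.
          branch 2.2.2 (add T p2):
            ○ open, literals {p2=T, p3=T}.
0 branches closed, 5 open.
Each open branch fixes some atoms; the unmentioned ones are free. Counting distinct full assignments: branch {p1=F, p3=T, p5=F} (p4, p2) contributes 4 new; branch {p1=F, p2=T, p3=T} (p5, p4) contributes 2 new; branch {p2=T, p3=T} (p5, p4, p1) contributes 4 new; branch {p2=T, p3=T, p4=T} (p5, p1) contributes 0 new; branch {p2=T, p3=T} (p5, p4, p1) contributes 0 new. Total: 10.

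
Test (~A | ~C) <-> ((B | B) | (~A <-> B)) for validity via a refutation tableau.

Not valid

Assume the negation and expand:
Initial set: {~((~A | ~C) <-> ((B | B) | (~A <-> B)))}.
~((~A | ~C) <-> ((B | B) | (~A <-> B))): β-rule — branch into (~A | ~C), ~((B | B) | (~A <-> B))  //  ~(~A | ~C), ((B | B) | (~A <-> B)).
  branch 1 (add (~A | ~C), ~((B | B) | (~A <-> B))):
    ~((B | B) | (~A <-> B)): α-rule — add ~(B | B), ~(~A <-> B).
    ~(B | B): α-rule — add ~B, ~B.
    (~A | ~C): β-rule — branch into ~A  //  ~C.
      branch 1.1 (add ~A):
        ~(~A <-> B): β-rule — branch into ~A, ~B  //  ~~A, B.
          branch 1.1.1 (add ~A, ~B):
            ○ open, literals {A=false, B=false}.
          branch 1.1.2 (add ~~A, B):
            × closes — contains both A and ~A.
      branch 1.2 (add ~C):
        ~(~A <-> B): β-rule — branch into ~A, ~B  //  ~~A, B.
          branch 1.2.1 (add ~A, ~B):
            ○ open, literals {A=false, B=false, C=false}.
          branch 1.2.2 (add ~~A, B):
            × closes — contains both B and ~B.
  branch 2 (add ~(~A | ~C), ((B | B) | (~A <-> B))):
    ~(~A | ~C): α-rule — add ~~A, ~~C.
    ((B | B) | (~A <-> B)): β-rule — branch into (B | B)  //  (~A <-> B).
      branch 2.1 (add (B | B)):
        (B | B): β-rule — branch into B  //  B.
          branch 2.1.1 (add B):
            ○ open, literals {A=true, B=true, C=true}.
          branch 2.1.2 (add B):
            ○ open, literals {A=true, B=true, C=true}.
      branch 2.2 (add (~A <-> B)):
        (~A <-> B): β-rule — branch into ~A, B  //  ~~A, ~B.
          branch 2.2.1 (add ~A, B):
            × closes — contains both A and ~A.
          branch 2.2.2 (add ~~A, ~B):
            ○ open, literals {A=true, B=false, C=true}.
3 branches closed, 5 open.
An open branch gives a countermodel: A=false, B=false (unmentioned atoms arbitrary); under it the original formula is false.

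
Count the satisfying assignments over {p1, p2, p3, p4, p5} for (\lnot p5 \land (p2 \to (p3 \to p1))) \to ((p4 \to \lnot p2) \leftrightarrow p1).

25

Initial set: {((\lnot p5 \land (p2 \to (p3 \to p1))) \to ((p4 \to \lnot p2) \leftrightarrow p1))}.
((\lnot p5 \land (p2 \to (p3 \to p1))) \to ((p4 \to \lnot p2) \leftrightarrow p1)): β-rule — branch into \lnot (\lnot p5 \land (p2 \to (p3 \to p1)))  //  ((p4 \to \lnot p2) \leftrightarrow p1).
  branch 1 (add \lnot (\lnot p5 \land (p2 \to (p3 \to p1)))):
    \lnot (\lnot p5 \land (p2 \to (p3 \to p1))): β-rule — branch into \lnot \lnot p5  //  \lnot (p2 \to (p3 \to p1)).
      branch 1.1 (add \lnot \lnot p5):
        ○ open, literals {p5=1}.
      branch 1.2 (add \lnot (p2 \to (p3 \to p1))):
        \lnot (p2 \to (p3 \to p1)): α-rule — add p2, \lnot (p3 \to p1).
        \lnot (p3 \to p1): α-rule — add p3, \lnot p1.
        ○ open, literals {p1=0, p2=1, p3=1}.
  branch 2 (add ((p4 \to \lnot p2) \leftrightarrow p1)):
    ((p4 \to \lnot p2) \leftrightarrow p1): β-rule — branch into (p4 \to \lnot p2), p1  //  \lnot (p4 \to \lnot p2), \lnot p1.
      branch 2.1 (add (p4 \to \lnot p2), p1):
        (p4 \to \lnot p2): β-rule — branch into \lnot p4  //  \lnot p2.
          branch 2.1.1 (add \lnot p4):
            ○ open, literals {p1=1, p4=0}.
          branch 2.1.2 (add \lnot p2):
            ○ open, literals {p1=1, p2=0}.
      branch 2.2 (add \lnot (p4 \to \lnot p2), \lnot p1):
        \lnot (p4 \to \lnot p2): α-rule — add p4, \lnot \lnot p2.
        ○ open, literals {p1=0, p2=1, p4=1}.
0 branches closed, 5 open.
Each open branch fixes some atoms; the unmentioned ones are free. Counting distinct full assignments: branch {p5=1} (p1, p2, p3, p4) contributes 16 new; branch {p1=0, p2=1, p3=1} (p4, p5) contributes 2 new; branch {p1=1, p4=0} (p2, p3, p5) contributes 4 new; branch {p1=1, p2=0} (p3, p4, p5) contributes 2 new; branch {p1=0, p2=1, p4=1} (p3, p5) contributes 1 new. Total: 25.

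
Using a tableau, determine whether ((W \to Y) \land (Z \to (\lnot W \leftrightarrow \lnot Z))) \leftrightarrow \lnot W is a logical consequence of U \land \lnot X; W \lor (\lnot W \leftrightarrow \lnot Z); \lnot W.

Initial set: {T (U \land \lnot X); T (W \lor (\lnot W \leftrightarrow \lnot Z)); T \lnot W; F (((W \to Y) \land (Z \to (\lnot W \leftrightarrow \lnot Z))) \leftrightarrow \lnot W)}.
T (U \land \lnot X): α-rule — add T U, T \lnot X.
T (W \lor (\lnot W \leftrightarrow \lnot Z)): β-rule — branch into T W  //  T (\lnot W \leftrightarrow \lnot Z).
  branch 1 (add T W):
    × closes — contains both W and \lnot W.
  branch 2 (add T (\lnot W \leftrightarrow \lnot Z)):
    F (((W \to Y) \land (Z \to (\lnot W \leftrightarrow \lnot Z))) \leftrightarrow \lnot W): β-rule — branch into T ((W \to Y) \land (Z \to (\lnot W \leftrightarrow \lnot Z))), F \lnot W  //  F ((W \to Y) \land (Z \to (\lnot W \leftrightarrow \lnot Z))), T \lnot W.
      branch 2.1 (add T ((W \to Y) \land (Z \to (\lnot W \leftrightarrow \lnot Z))), F \lnot W):
        × closes — contains both W and \lnot W.
      branch 2.2 (add F ((W \to Y) \land (Z \to (\lnot W \leftrightarrow \lnot Z))), T \lnot W):
        T (\lnot W \leftrightarrow \lnot Z): β-rule — branch into T \lnot W, T \lnot Z  //  F \lnot W, F \lnot Z.
          branch 2.2.1 (add T \lnot W, T \lnot Z):
            F ((W \to Y) \land (Z \to (\lnot W \leftrightarrow \lnot Z))): β-rule — branch into F (W \to Y)  //  F (Z \to (\lnot W \leftrightarrow \lnot Z)).
              branch 2.2.1.1 (add F (W \to Y)):
                F (W \to Y): α-rule — add T W, F Y.
                × closes — contains both W and \lnot W.
              branch 2.2.1.2 (add F (Z \to (\lnot W \leftrightarrow \lnot Z))):
                F (Z \to (\lnot W \leftrightarrow \lnot Z)): α-rule — add T Z, F (\lnot W \leftrightarrow \lnot Z).
                × closes — contains both Z and \lnot Z.
          branch 2.2.2 (add F \lnot W, F \lnot Z):
            × closes — contains both W and \lnot W.
All 5 branches close.
Every branch closed, so the premises entail the conclusion.

Yes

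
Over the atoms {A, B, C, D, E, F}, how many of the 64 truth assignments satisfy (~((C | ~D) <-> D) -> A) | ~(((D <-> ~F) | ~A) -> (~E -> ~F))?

Initial set: {((~((C | ~D) <-> D) -> A) | ~(((D <-> ~F) | ~A) -> (~E -> ~F)))}.
((~((C | ~D) <-> D) -> A) | ~(((D <-> ~F) | ~A) -> (~E -> ~F))): β-rule — branch into (~((C | ~D) <-> D) -> A)  //  ~(((D <-> ~F) | ~A) -> (~E -> ~F)).
  branch 1 (add (~((C | ~D) <-> D) -> A)):
    (~((C | ~D) <-> D) -> A): β-rule — branch into ~~((C | ~D) <-> D)  //  A.
      branch 1.1 (add ~~((C | ~D) <-> D)):
        ~~((C | ~D) <-> D): β-rule — branch into (C | ~D), D  //  ~(C | ~D), ~D.
          branch 1.1.1 (add (C | ~D), D):
            (C | ~D): β-rule — branch into C  //  ~D.
              branch 1.1.1.1 (add C):
                ○ open, literals {C=1, D=1}.
              branch 1.1.1.2 (add ~D):
                × closes — contains both D and ~D.
          branch 1.1.2 (add ~(C | ~D), ~D):
            ~(C | ~D): α-rule — add ~C, ~~D.
            × closes — contains both D and ~D.
      branch 1.2 (add A):
        ○ open, literals {A=1}.
  branch 2 (add ~(((D <-> ~F) | ~A) -> (~E -> ~F))):
    ~(((D <-> ~F) | ~A) -> (~E -> ~F)): α-rule — add ((D <-> ~F) | ~A), ~(~E -> ~F).
    ~(~E -> ~F): α-rule — add ~E, ~~F.
    ((D <-> ~F) | ~A): β-rule — branch into (D <-> ~F)  //  ~A.
      branch 2.1 (add (D <-> ~F)):
        (D <-> ~F): β-rule — branch into D, ~F  //  ~D, ~~F.
          branch 2.1.1 (add D, ~F):
            × closes — contains both F and ~F.
          branch 2.1.2 (add ~D, ~~F):
            ○ open, literals {D=0, E=0, F=1}.
      branch 2.2 (add ~A):
        ○ open, literals {A=0, E=0, F=1}.
3 branches closed, 4 open.
Each open branch fixes some atoms; the unmentioned ones are free. Counting distinct full assignments: branch {C=1, D=1} (A, B, E, F) contributes 16 new; branch {A=1} (B, C, D, E, F) contributes 24 new; branch {D=0, E=0, F=1} (A, B, C) contributes 4 new; branch {A=0, E=0, F=1} (B, C, D) contributes 2 new. Total: 46.

46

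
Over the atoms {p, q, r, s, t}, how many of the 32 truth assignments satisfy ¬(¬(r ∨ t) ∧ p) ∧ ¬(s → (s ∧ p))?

Initial set: {(¬(¬(r ∨ t) ∧ p) ∧ ¬(s → (s ∧ p)))}.
(¬(¬(r ∨ t) ∧ p) ∧ ¬(s → (s ∧ p))): α-rule — add ¬(¬(r ∨ t) ∧ p), ¬(s → (s ∧ p)).
¬(s → (s ∧ p)): α-rule — add s, ¬(s ∧ p).
¬(¬(r ∨ t) ∧ p): β-rule — branch into ¬¬(r ∨ t)  //  ¬p.
  branch 1 (add ¬¬(r ∨ t)):
    ¬(s ∧ p): β-rule — branch into ¬s  //  ¬p.
      branch 1.1 (add ¬s):
        × closes — contains both s and ¬s.
      branch 1.2 (add ¬p):
        ¬¬(r ∨ t): β-rule — branch into r  //  t.
          branch 1.2.1 (add r):
            ○ open, literals {p=0, r=1, s=1}.
          branch 1.2.2 (add t):
            ○ open, literals {p=0, s=1, t=1}.
  branch 2 (add ¬p):
    ¬(s ∧ p): β-rule — branch into ¬s  //  ¬p.
      branch 2.1 (add ¬s):
        × closes — contains both s and ¬s.
      branch 2.2 (add ¬p):
        ○ open, literals {p=0, s=1}.
2 branches closed, 3 open.
Each open branch fixes some atoms; the unmentioned ones are free. Counting distinct full assignments: branch {p=0, r=1, s=1} (q, t) contributes 4 new; branch {p=0, s=1, t=1} (q, r) contributes 2 new; branch {p=0, s=1} (q, r, t) contributes 2 new. Total: 8.

8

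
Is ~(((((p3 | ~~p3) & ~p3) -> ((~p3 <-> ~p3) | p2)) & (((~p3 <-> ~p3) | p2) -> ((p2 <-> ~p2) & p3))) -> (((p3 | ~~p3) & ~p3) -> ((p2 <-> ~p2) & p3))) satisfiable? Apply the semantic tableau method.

Initial set: {T ~(((((p3 | ~~p3) & ~p3) -> ((~p3 <-> ~p3) | p2)) & (((~p3 <-> ~p3) | p2) -> ((p2 <-> ~p2) & p3))) -> (((p3 | ~~p3) & ~p3) -> ((p2 <-> ~p2) & p3)))}.
T ~(((((p3 | ~~p3) & ~p3) -> ((~p3 <-> ~p3) | p2)) & (((~p3 <-> ~p3) | p2) -> ((p2 <-> ~p2) & p3))) -> (((p3 | ~~p3) & ~p3) -> ((p2 <-> ~p2) & p3))): α-rule — add T ((((p3 | ~~p3) & ~p3) -> ((~p3 <-> ~p3) | p2)) & (((~p3 <-> ~p3) | p2) -> ((p2 <-> ~p2) & p3))), F (((p3 | ~~p3) & ~p3) -> ((p2 <-> ~p2) & p3)).
T ((((p3 | ~~p3) & ~p3) -> ((~p3 <-> ~p3) | p2)) & (((~p3 <-> ~p3) | p2) -> ((p2 <-> ~p2) & p3))): α-rule — add T (((p3 | ~~p3) & ~p3) -> ((~p3 <-> ~p3) | p2)), T (((~p3 <-> ~p3) | p2) -> ((p2 <-> ~p2) & p3)).
F (((p3 | ~~p3) & ~p3) -> ((p2 <-> ~p2) & p3)): α-rule — add T ((p3 | ~~p3) & ~p3), F ((p2 <-> ~p2) & p3).
T ((p3 | ~~p3) & ~p3): α-rule — add T (p3 | ~~p3), T ~p3.
T (((p3 | ~~p3) & ~p3) -> ((~p3 <-> ~p3) | p2)): β-rule — branch into F ((p3 | ~~p3) & ~p3)  //  T ((~p3 <-> ~p3) | p2).
  branch 1 (add F ((p3 | ~~p3) & ~p3)):
    T (((~p3 <-> ~p3) | p2) -> ((p2 <-> ~p2) & p3)): β-rule — branch into F ((~p3 <-> ~p3) | p2)  //  T ((p2 <-> ~p2) & p3).
      branch 1.1 (add F ((~p3 <-> ~p3) | p2)):
        F ((~p3 <-> ~p3) | p2): α-rule — add F (~p3 <-> ~p3), F p2.
        F ((p2 <-> ~p2) & p3): β-rule — branch into F (p2 <-> ~p2)  //  F p3.
          branch 1.1.1 (add F (p2 <-> ~p2)):
            T (p3 | ~~p3): β-rule — branch into T p3  //  T ~~p3.
              branch 1.1.1.1 (add T p3):
                × closes — contains both p3 and ~p3.
              branch 1.1.1.2 (add T ~~p3):
                T ~~p3: drop double negation, giving T p3.
                × closes — contains both p3 and ~p3.
          branch 1.1.2 (add F p3):
            T (p3 | ~~p3): β-rule — branch into T p3  //  T ~~p3.
              branch 1.1.2.1 (add T p3):
                × closes — contains both p3 and ~p3.
              branch 1.1.2.2 (add T ~~p3):
                T ~~p3: drop double negation, giving T p3.
                × closes — contains both p3 and ~p3.
      branch 1.2 (add T ((p2 <-> ~p2) & p3)):
        T ((p2 <-> ~p2) & p3): α-rule — add T (p2 <-> ~p2), T p3.
        × closes — contains both p3 and ~p3.
  branch 2 (add T ((~p3 <-> ~p3) | p2)):
    T (((~p3 <-> ~p3) | p2) -> ((p2 <-> ~p2) & p3)): β-rule — branch into F ((~p3 <-> ~p3) | p2)  //  T ((p2 <-> ~p2) & p3).
      branch 2.1 (add F ((~p3 <-> ~p3) | p2)):
        F ((~p3 <-> ~p3) | p2): α-rule — add F (~p3 <-> ~p3), F p2.
        F ((p2 <-> ~p2) & p3): β-rule — branch into F (p2 <-> ~p2)  //  F p3.
          branch 2.1.1 (add F (p2 <-> ~p2)):
            T (p3 | ~~p3): β-rule — branch into T p3  //  T ~~p3.
              branch 2.1.1.1 (add T p3):
                × closes — contains both p3 and ~p3.
              branch 2.1.1.2 (add T ~~p3):
                T ~~p3: drop double negation, giving T p3.
                × closes — contains both p3 and ~p3.
          branch 2.1.2 (add F p3):
            T (p3 | ~~p3): β-rule — branch into T p3  //  T ~~p3.
              branch 2.1.2.1 (add T p3):
                × closes — contains both p3 and ~p3.
              branch 2.1.2.2 (add T ~~p3):
                T ~~p3: drop double negation, giving T p3.
                × closes — contains both p3 and ~p3.
      branch 2.2 (add T ((p2 <-> ~p2) & p3)):
        T ((p2 <-> ~p2) & p3): α-rule — add T (p2 <-> ~p2), T p3.
        × closes — contains both p3 and ~p3.
All 10 branches close.
Every branch closed; the formula is unsatisfiable.

Unsatisfiable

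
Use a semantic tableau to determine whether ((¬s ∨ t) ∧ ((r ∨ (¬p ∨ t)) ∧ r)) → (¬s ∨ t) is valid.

Assume the negation and expand:
Initial set: {¬(((¬s ∨ t) ∧ ((r ∨ (¬p ∨ t)) ∧ r)) → (¬s ∨ t))}.
¬(((¬s ∨ t) ∧ ((r ∨ (¬p ∨ t)) ∧ r)) → (¬s ∨ t)): α-rule — add ((¬s ∨ t) ∧ ((r ∨ (¬p ∨ t)) ∧ r)), ¬(¬s ∨ t).
((¬s ∨ t) ∧ ((r ∨ (¬p ∨ t)) ∧ r)): α-rule — add (¬s ∨ t), ((r ∨ (¬p ∨ t)) ∧ r).
¬(¬s ∨ t): α-rule — add ¬¬s, ¬t.
((r ∨ (¬p ∨ t)) ∧ r): α-rule — add (r ∨ (¬p ∨ t)), r.
(¬s ∨ t): β-rule — branch into ¬s  //  t.
  branch 1 (add ¬s):
    × closes — contains both s and ¬s.
  branch 2 (add t):
    × closes — contains both t and ¬t.
All 2 branches close.
Every branch closed, so the negation is unsatisfiable and the formula is valid.

Valid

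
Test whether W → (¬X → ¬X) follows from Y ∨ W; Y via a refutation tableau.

Initial set: {T (Y ∨ W); T Y; F (W → (¬X → ¬X))}.
F (W → (¬X → ¬X)): α-rule — add T W, F (¬X → ¬X).
F (¬X → ¬X): α-rule — add T ¬X, F ¬X.
× closes — contains both X and ¬X.
All 1 branch closes.
Every branch closed, so the premises entail the conclusion.

Yes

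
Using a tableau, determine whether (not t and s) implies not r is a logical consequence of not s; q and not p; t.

Yes

Initial set: {not s; (q and not p); t; not ((not t and s) implies not r)}.
(q and not p): α-rule — add q, not p.
not ((not t and s) implies not r): α-rule — add (not t and s), not not r.
(not t and s): α-rule — add not t, s.
× closes — contains both t and not t.
All 1 branch closes.
Every branch closed, so the premises entail the conclusion.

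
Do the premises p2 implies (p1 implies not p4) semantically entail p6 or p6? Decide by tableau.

No

Initial set: {(p2 implies (p1 implies not p4)); not (p6 or p6)}.
not (p6 or p6): α-rule — add not p6, not p6.
(p2 implies (p1 implies not p4)): β-rule — branch into not p2  //  (p1 implies not p4).
  branch 1 (add not p2):
    ○ open, literals {p2=0, p6=0}.
  branch 2 (add (p1 implies not p4)):
    (p1 implies not p4): β-rule — branch into not p1  //  not p4.
      branch 2.1 (add not p1):
        ○ open, literals {p1=0, p6=0}.
      branch 2.2 (add not p4):
        ○ open, literals {p4=0, p6=0}.
0 branches closed, 3 open.
An open branch gives a countermodel: p2=0, p6=0 (unmentioned atoms arbitrary); the premises hold there but the conclusion fails.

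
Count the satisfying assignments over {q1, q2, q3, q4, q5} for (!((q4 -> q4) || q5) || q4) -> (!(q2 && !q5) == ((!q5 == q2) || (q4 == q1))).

24

Initial set: {((!((q4 -> q4) || q5) || q4) -> (!(q2 && !q5) == ((!q5 == q2) || (q4 == q1))))}.
((!((q4 -> q4) || q5) || q4) -> (!(q2 && !q5) == ((!q5 == q2) || (q4 == q1)))): β-rule — branch into !(!((q4 -> q4) || q5) || q4)  //  (!(q2 && !q5) == ((!q5 == q2) || (q4 == q1))).
  branch 1 (add !(!((q4 -> q4) || q5) || q4)):
    !(!((q4 -> q4) || q5) || q4): α-rule — add !!((q4 -> q4) || q5), !q4.
    !!((q4 -> q4) || q5): β-rule — branch into (q4 -> q4)  //  q5.
      branch 1.1 (add (q4 -> q4)):
        (q4 -> q4): β-rule — branch into !q4  //  q4.
          branch 1.1.1 (add !q4):
            ○ open, literals {q4=0}.
          branch 1.1.2 (add q4):
            × closes — contains both q4 and !q4.
      branch 1.2 (add q5):
        ○ open, literals {q4=0, q5=1}.
  branch 2 (add (!(q2 && !q5) == ((!q5 == q2) || (q4 == q1)))):
    (!(q2 && !q5) == ((!q5 == q2) || (q4 == q1))): β-rule — branch into !(q2 && !q5), ((!q5 == q2) || (q4 == q1))  //  !!(q2 && !q5), !((!q5 == q2) || (q4 == q1)).
      branch 2.1 (add !(q2 && !q5), ((!q5 == q2) || (q4 == q1))):
        !(q2 && !q5): β-rule — branch into !q2  //  !!q5.
          branch 2.1.1 (add !q2):
            ((!q5 == q2) || (q4 == q1)): β-rule — branch into (!q5 == q2)  //  (q4 == q1).
              branch 2.1.1.1 (add (!q5 == q2)):
                (!q5 == q2): β-rule — branch into !q5, q2  //  !!q5, !q2.
                  branch 2.1.1.1.1 (add !q5, q2):
                    × closes — contains both q2 and !q2.
                  branch 2.1.1.1.2 (add !!q5, !q2):
                    ○ open, literals {q2=0, q5=1}.
              branch 2.1.1.2 (add (q4 == q1)):
                (q4 == q1): β-rule — branch into q4, q1  //  !q4, !q1.
                  branch 2.1.1.2.1 (add q4, q1):
                    ○ open, literals {q1=1, q2=0, q4=1}.
                  branch 2.1.1.2.2 (add !q4, !q1):
                    ○ open, literals {q1=0, q2=0, q4=0}.
          branch 2.1.2 (add !!q5):
            ((!q5 == q2) || (q4 == q1)): β-rule — branch into (!q5 == q2)  //  (q4 == q1).
              branch 2.1.2.1 (add (!q5 == q2)):
                (!q5 == q2): β-rule — branch into !q5, q2  //  !!q5, !q2.
                  branch 2.1.2.1.1 (add !q5, q2):
                    × closes — contains both q5 and !q5.
                  branch 2.1.2.1.2 (add !!q5, !q2):
                    ○ open, literals {q2=0, q5=1}.
              branch 2.1.2.2 (add (q4 == q1)):
                (q4 == q1): β-rule — branch into q4, q1  //  !q4, !q1.
                  branch 2.1.2.2.1 (add q4, q1):
                    ○ open, literals {q1=1, q4=1, q5=1}.
                  branch 2.1.2.2.2 (add !q4, !q1):
                    ○ open, literals {q1=0, q4=0, q5=1}.
      branch 2.2 (add !!(q2 && !q5), !((!q5 == q2) || (q4 == q1))):
        !!(q2 && !q5): α-rule — add q2, !q5.
        !((!q5 == q2) || (q4 == q1)): α-rule — add !(!q5 == q2), !(q4 == q1).
        !(!q5 == q2): β-rule — branch into !q5, !q2  //  !!q5, q2.
          branch 2.2.1 (add !q5, !q2):
            × closes — contains both q2 and !q2.
          branch 2.2.2 (add !!q5, q2):
            × closes — contains both q5 and !q5.
5 branches closed, 8 open.
Each open branch fixes some atoms; the unmentioned ones are free. Counting distinct full assignments: branch {q4=0} (q1, q2, q3, q5) contributes 16 new; branch {q4=0, q5=1} (q1, q2, q3) contributes 0 new; branch {q2=0, q5=1} (q1, q3, q4) contributes 4 new; branch {q1=1, q2=0, q4=1} (q3, q5) contributes 2 new; branch {q1=0, q2=0, q4=0} (q3, q5) contributes 0 new; branch {q2=0, q5=1} (q1, q3, q4) contributes 0 new; branch {q1=1, q4=1, q5=1} (q2, q3) contributes 2 new; branch {q1=0, q4=0, q5=1} (q2, q3) contributes 0 new. Total: 24.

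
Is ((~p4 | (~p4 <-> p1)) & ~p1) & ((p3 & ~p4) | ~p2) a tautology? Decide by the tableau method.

Assume the negation and expand:
Initial set: {~(((~p4 | (~p4 <-> p1)) & ~p1) & ((p3 & ~p4) | ~p2))}.
~(((~p4 | (~p4 <-> p1)) & ~p1) & ((p3 & ~p4) | ~p2)): β-rule — branch into ~((~p4 | (~p4 <-> p1)) & ~p1)  //  ~((p3 & ~p4) | ~p2).
  branch 1 (add ~((~p4 | (~p4 <-> p1)) & ~p1)):
    ~((~p4 | (~p4 <-> p1)) & ~p1): β-rule — branch into ~(~p4 | (~p4 <-> p1))  //  ~~p1.
      branch 1.1 (add ~(~p4 | (~p4 <-> p1))):
        ~(~p4 | (~p4 <-> p1)): α-rule — add ~~p4, ~(~p4 <-> p1).
        ~(~p4 <-> p1): β-rule — branch into ~p4, ~p1  //  ~~p4, p1.
          branch 1.1.1 (add ~p4, ~p1):
            × closes — contains both p4 and ~p4.
          branch 1.1.2 (add ~~p4, p1):
            ○ open, literals {p1=T, p4=T}.
      branch 1.2 (add ~~p1):
        ○ open, literals {p1=T}.
  branch 2 (add ~((p3 & ~p4) | ~p2)):
    ~((p3 & ~p4) | ~p2): α-rule — add ~(p3 & ~p4), ~~p2.
    ~(p3 & ~p4): β-rule — branch into ~p3  //  ~~p4.
      branch 2.1 (add ~p3):
        ○ open, literals {p2=T, p3=F}.
      branch 2.2 (add ~~p4):
        ○ open, literals {p2=T, p4=T}.
1 branch closed, 4 open.
An open branch gives a countermodel: p1=T, p4=T (unmentioned atoms arbitrary); under it the original formula is false.

Not valid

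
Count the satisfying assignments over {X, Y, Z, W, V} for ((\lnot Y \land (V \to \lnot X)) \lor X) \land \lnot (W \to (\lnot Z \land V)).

Initial set: {(((\lnot Y \land (V \to \lnot X)) \lor X) \land \lnot (W \to (\lnot Z \land V)))}.
(((\lnot Y \land (V \to \lnot X)) \lor X) \land \lnot (W \to (\lnot Z \land V))): α-rule — add ((\lnot Y \land (V \to \lnot X)) \lor X), \lnot (W \to (\lnot Z \land V)).
\lnot (W \to (\lnot Z \land V)): α-rule — add W, \lnot (\lnot Z \land V).
((\lnot Y \land (V \to \lnot X)) \lor X): β-rule — branch into (\lnot Y \land (V \to \lnot X))  //  X.
  branch 1 (add (\lnot Y \land (V \to \lnot X))):
    (\lnot Y \land (V \to \lnot X)): α-rule — add \lnot Y, (V \to \lnot X).
    \lnot (\lnot Z \land V): β-rule — branch into \lnot \lnot Z  //  \lnot V.
      branch 1.1 (add \lnot \lnot Z):
        (V \to \lnot X): β-rule — branch into \lnot V  //  \lnot X.
          branch 1.1.1 (add \lnot V):
            ○ open, literals {V=false, W=true, Y=false, Z=true}.
          branch 1.1.2 (add \lnot X):
            ○ open, literals {W=true, X=false, Y=false, Z=true}.
      branch 1.2 (add \lnot V):
        (V \to \lnot X): β-rule — branch into \lnot V  //  \lnot X.
          branch 1.2.1 (add \lnot V):
            ○ open, literals {V=false, W=true, Y=false}.
          branch 1.2.2 (add \lnot X):
            ○ open, literals {V=false, W=true, X=false, Y=false}.
  branch 2 (add X):
    \lnot (\lnot Z \land V): β-rule — branch into \lnot \lnot Z  //  \lnot V.
      branch 2.1 (add \lnot \lnot Z):
        ○ open, literals {W=true, X=true, Z=true}.
      branch 2.2 (add \lnot V):
        ○ open, literals {V=false, W=true, X=true}.
0 branches closed, 6 open.
Each open branch fixes some atoms; the unmentioned ones are free. Counting distinct full assignments: branch {V=false, W=true, Y=false, Z=true} (X) contributes 2 new; branch {W=true, X=false, Y=false, Z=true} (V) contributes 1 new; branch {V=false, W=true, Y=false} (X, Z) contributes 2 new; branch {V=false, W=true, X=false, Y=false} (Z) contributes 0 new; branch {W=true, X=true, Z=true} (Y, V) contributes 3 new; branch {V=false, W=true, X=true} (Y, Z) contributes 1 new. Total: 9.

9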